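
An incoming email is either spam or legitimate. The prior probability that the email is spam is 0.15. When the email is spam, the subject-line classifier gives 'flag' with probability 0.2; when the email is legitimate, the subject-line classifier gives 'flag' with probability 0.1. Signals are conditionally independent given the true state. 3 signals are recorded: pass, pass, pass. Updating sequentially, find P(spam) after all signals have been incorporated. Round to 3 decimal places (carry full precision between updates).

Apply Bayes' rule sequentially, carrying P(spam) forward.
After 'pass': P(spam) = 0.8·0.1500 / (0.8·0.1500 + 0.9·0.8500) ≈ 0.1356
After 'pass': P(spam) = 0.8·0.1356 / (0.8·0.1356 + 0.9·0.8644) ≈ 0.1224
After 'pass': P(spam) = 0.8·0.1224 / (0.8·0.1224 + 0.9·0.8776) ≈ 0.1103

0.110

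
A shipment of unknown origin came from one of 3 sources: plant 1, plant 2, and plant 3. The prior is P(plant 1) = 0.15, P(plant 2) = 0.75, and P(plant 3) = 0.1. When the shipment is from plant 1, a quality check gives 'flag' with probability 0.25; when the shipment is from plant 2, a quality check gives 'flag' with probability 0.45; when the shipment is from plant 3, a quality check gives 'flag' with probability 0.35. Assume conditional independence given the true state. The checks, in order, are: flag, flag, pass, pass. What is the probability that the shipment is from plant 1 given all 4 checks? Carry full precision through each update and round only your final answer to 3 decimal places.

After 'flag': normaliser = 0.25·0.1500 + 0.45·0.7500 + 0.35·0.1000; P(plant 1) ≈ 0.0915, P(plant 2) ≈ 0.8232, P(plant 3) ≈ 0.0854
After 'flag': normaliser = 0.25·0.0915 + 0.45·0.8232 + 0.35·0.0854; P(plant 1) ≈ 0.0540, P(plant 2) ≈ 0.8754, P(plant 3) ≈ 0.0706
After 'pass': normaliser = 0.75·0.0540 + 0.55·0.8754 + 0.65·0.0706; P(plant 1) ≈ 0.0714, P(plant 2) ≈ 0.8478, P(plant 3) ≈ 0.0808
After 'pass': normaliser = 0.75·0.0714 + 0.55·0.8478 + 0.65·0.0808; P(plant 1) ≈ 0.0935, P(plant 2) ≈ 0.8147, P(plant 3) ≈ 0.0918

0.094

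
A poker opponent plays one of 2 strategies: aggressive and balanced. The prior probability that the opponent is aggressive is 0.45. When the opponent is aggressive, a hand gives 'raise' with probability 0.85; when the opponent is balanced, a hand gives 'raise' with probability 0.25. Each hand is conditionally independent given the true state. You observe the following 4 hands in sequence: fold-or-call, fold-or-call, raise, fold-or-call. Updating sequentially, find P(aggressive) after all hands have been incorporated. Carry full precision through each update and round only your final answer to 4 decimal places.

0.0218

After 'fold-or-call': P(aggressive) = 0.15·0.4500 / (0.15·0.4500 + 0.75·0.5500) ≈ 0.1406
After 'fold-or-call': P(aggressive) = 0.15·0.1406 / (0.15·0.1406 + 0.75·0.8594) ≈ 0.0317
After 'raise': P(aggressive) = 0.85·0.0317 / (0.85·0.0317 + 0.25·0.9683) ≈ 0.1001
After 'fold-or-call': P(aggressive) = 0.15·0.1001 / (0.15·0.1001 + 0.75·0.8999) ≈ 0.0218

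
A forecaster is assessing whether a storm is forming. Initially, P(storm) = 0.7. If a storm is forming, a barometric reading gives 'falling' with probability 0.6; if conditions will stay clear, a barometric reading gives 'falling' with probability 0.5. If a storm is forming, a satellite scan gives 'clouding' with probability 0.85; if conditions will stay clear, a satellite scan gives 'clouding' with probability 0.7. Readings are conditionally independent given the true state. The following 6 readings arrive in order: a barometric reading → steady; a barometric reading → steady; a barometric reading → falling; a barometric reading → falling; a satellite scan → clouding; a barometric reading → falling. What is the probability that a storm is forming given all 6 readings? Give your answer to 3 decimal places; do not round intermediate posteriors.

0.758

After a barometric reading='steady': P(storm) = 0.4·0.7000 / (0.4·0.7000 + 0.5·0.3000) ≈ 0.6512
After a barometric reading='steady': P(storm) = 0.4·0.6512 / (0.4·0.6512 + 0.5·0.3488) ≈ 0.5989
After a barometric reading='falling': P(storm) = 0.6·0.5989 / (0.6·0.5989 + 0.5·0.4011) ≈ 0.6418
After a barometric reading='falling': P(storm) = 0.6·0.6418 / (0.6·0.6418 + 0.5·0.3582) ≈ 0.6826
After a satellite scan='clouding': P(storm) = 0.85·0.6826 / (0.85·0.6826 + 0.7·0.3174) ≈ 0.7231
After a barometric reading='falling': P(storm) = 0.6·0.7231 / (0.6·0.7231 + 0.5·0.2769) ≈ 0.7581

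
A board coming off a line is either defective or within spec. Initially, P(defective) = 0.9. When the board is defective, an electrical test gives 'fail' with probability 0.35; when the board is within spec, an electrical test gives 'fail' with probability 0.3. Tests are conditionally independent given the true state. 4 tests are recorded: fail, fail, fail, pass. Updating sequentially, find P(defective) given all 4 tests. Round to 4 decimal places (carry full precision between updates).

After 'fail': P(defective) = 0.35·0.9000 / (0.35·0.9000 + 0.3·0.1000) ≈ 0.9130
After 'fail': P(defective) = 0.35·0.9130 / (0.35·0.9130 + 0.3·0.0870) ≈ 0.9245
After 'fail': P(defective) = 0.35·0.9245 / (0.35·0.9245 + 0.3·0.0755) ≈ 0.9346
After 'pass': P(defective) = 0.65·0.9346 / (0.65·0.9346 + 0.7·0.0654) ≈ 0.9299

0.9299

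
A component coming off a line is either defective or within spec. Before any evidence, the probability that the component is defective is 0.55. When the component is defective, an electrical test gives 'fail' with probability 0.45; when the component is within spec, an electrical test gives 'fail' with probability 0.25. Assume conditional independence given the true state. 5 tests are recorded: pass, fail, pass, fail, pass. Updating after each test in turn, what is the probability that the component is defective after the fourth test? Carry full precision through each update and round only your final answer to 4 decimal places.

0.6805

After 'pass': P(defective) = 0.55·0.5500 / (0.55·0.5500 + 0.75·0.4500) ≈ 0.4727
After 'fail': P(defective) = 0.45·0.4727 / (0.45·0.4727 + 0.25·0.5273) ≈ 0.6173
After 'pass': P(defective) = 0.55·0.6173 / (0.55·0.6173 + 0.75·0.3827) ≈ 0.5419
After 'fail': P(defective) = 0.45·0.5419 / (0.45·0.5419 + 0.25·0.4581) ≈ 0.6805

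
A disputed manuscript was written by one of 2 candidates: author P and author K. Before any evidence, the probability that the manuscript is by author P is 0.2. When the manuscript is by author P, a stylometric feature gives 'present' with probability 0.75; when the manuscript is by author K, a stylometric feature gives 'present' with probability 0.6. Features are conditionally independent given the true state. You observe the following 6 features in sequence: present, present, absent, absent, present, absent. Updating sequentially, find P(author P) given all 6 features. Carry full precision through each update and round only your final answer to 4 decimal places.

0.1065

Each posterior becomes the prior for the next update.
After 'present': P(author P) = 0.75·0.2000 / (0.75·0.2000 + 0.6·0.8000) ≈ 0.2381
After 'present': P(author P) = 0.75·0.2381 / (0.75·0.2381 + 0.6·0.7619) ≈ 0.2809
After 'absent': P(author P) = 0.25·0.2809 / (0.25·0.2809 + 0.4·0.7191) ≈ 0.1962
After 'absent': P(author P) = 0.25·0.1962 / (0.25·0.1962 + 0.4·0.8038) ≈ 0.1324
After 'present': P(author P) = 0.75·0.1324 / (0.75·0.1324 + 0.6·0.8676) ≈ 0.1602
After 'absent': P(author P) = 0.25·0.1602 / (0.25·0.1602 + 0.4·0.8398) ≈ 0.1065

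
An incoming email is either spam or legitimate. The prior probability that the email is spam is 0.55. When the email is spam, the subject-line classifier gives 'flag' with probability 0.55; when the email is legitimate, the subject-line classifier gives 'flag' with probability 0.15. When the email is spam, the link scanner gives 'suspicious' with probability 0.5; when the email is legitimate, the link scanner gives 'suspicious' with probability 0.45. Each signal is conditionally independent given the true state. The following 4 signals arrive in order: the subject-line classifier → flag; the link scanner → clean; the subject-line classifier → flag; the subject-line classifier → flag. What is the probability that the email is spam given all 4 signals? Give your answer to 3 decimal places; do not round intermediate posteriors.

0.982

After the subject-line classifier='flag': P(spam) = 0.55·0.5500 / (0.55·0.5500 + 0.15·0.4500) ≈ 0.8176
After the link scanner='clean': P(spam) = 0.5·0.8176 / (0.5·0.8176 + 0.55·0.1824) ≈ 0.8029
After the subject-line classifier='flag': P(spam) = 0.55·0.8029 / (0.55·0.8029 + 0.15·0.1971) ≈ 0.9373
After the subject-line classifier='flag': P(spam) = 0.55·0.9373 / (0.55·0.9373 + 0.15·0.0627) ≈ 0.9821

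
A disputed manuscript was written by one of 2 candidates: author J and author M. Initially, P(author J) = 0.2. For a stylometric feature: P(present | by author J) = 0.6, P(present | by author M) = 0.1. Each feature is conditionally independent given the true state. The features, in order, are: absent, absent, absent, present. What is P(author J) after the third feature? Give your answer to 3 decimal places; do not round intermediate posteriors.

0.021

After 'absent': P(author J) = 0.4·0.2000 / (0.4·0.2000 + 0.9·0.8000) ≈ 0.1000
After 'absent': P(author J) = 0.4·0.1000 / (0.4·0.1000 + 0.9·0.9000) ≈ 0.0471
After 'absent': P(author J) = 0.4·0.0471 / (0.4·0.0471 + 0.9·0.9529) ≈ 0.0215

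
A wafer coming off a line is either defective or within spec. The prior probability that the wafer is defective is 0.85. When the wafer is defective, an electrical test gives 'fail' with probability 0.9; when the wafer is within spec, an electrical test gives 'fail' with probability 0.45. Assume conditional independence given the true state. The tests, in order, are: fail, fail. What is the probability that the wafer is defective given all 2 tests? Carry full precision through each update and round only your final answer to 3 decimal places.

0.958

After 'fail': P(defective) = 0.9·0.8500 / (0.9·0.8500 + 0.45·0.1500) ≈ 0.9189
After 'fail': P(defective) = 0.9·0.9189 / (0.9·0.9189 + 0.45·0.0811) ≈ 0.9577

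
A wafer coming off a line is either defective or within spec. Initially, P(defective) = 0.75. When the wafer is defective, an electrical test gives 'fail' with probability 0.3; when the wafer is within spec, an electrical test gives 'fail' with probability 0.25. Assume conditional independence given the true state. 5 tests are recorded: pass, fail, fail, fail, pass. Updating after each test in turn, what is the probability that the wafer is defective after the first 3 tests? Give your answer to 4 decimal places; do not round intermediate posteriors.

Apply Bayes' rule sequentially, carrying P(defective) forward.
After 'pass': P(defective) = 0.7·0.7500 / (0.7·0.7500 + 0.75·0.2500) ≈ 0.7368
After 'fail': P(defective) = 0.3·0.7368 / (0.3·0.7368 + 0.25·0.2632) ≈ 0.7706
After 'fail': P(defective) = 0.3·0.7706 / (0.3·0.7706 + 0.25·0.2294) ≈ 0.8013

0.8013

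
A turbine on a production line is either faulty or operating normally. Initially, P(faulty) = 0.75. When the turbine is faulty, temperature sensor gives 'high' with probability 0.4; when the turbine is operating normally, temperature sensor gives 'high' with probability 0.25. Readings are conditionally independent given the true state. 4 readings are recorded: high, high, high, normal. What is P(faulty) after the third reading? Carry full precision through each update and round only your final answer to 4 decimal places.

Apply Bayes' rule sequentially, carrying P(faulty) forward.
After 'high': P(faulty) = 0.4·0.7500 / (0.4·0.7500 + 0.25·0.2500) ≈ 0.8276
After 'high': P(faulty) = 0.4·0.8276 / (0.4·0.8276 + 0.25·0.1724) ≈ 0.8848
After 'high': P(faulty) = 0.4·0.8848 / (0.4·0.8848 + 0.25·0.1152) ≈ 0.9247

0.9247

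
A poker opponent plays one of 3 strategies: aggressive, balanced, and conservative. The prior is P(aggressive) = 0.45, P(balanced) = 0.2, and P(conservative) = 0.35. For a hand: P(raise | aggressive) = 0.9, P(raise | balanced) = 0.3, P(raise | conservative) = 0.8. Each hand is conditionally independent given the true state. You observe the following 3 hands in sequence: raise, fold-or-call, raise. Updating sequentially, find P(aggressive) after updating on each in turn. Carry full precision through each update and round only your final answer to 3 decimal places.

0.388

After 'raise': normaliser = 0.9·0.4500 + 0.3·0.2000 + 0.8·0.3500; P(aggressive) ≈ 0.5436, P(balanced) ≈ 0.0805, P(conservative) ≈ 0.3758
After 'fold-or-call': normaliser = 0.1·0.5436 + 0.7·0.0805 + 0.2·0.3758; P(aggressive) ≈ 0.2924, P(balanced) ≈ 0.3032, P(conservative) ≈ 0.4043
After 'raise': normaliser = 0.9·0.2924 + 0.3·0.3032 + 0.8·0.4043; P(aggressive) ≈ 0.3884, P(balanced) ≈ 0.1343, P(conservative) ≈ 0.4774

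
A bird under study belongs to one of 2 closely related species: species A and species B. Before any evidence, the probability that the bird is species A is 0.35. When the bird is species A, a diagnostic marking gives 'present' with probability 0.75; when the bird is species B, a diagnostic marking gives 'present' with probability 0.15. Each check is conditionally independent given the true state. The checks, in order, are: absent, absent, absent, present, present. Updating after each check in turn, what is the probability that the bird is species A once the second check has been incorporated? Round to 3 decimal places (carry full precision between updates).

After 'absent': P(species A) = 0.25·0.3500 / (0.25·0.3500 + 0.85·0.6500) ≈ 0.1367
After 'absent': P(species A) = 0.25·0.1367 / (0.25·0.1367 + 0.85·0.8633) ≈ 0.0445

0.045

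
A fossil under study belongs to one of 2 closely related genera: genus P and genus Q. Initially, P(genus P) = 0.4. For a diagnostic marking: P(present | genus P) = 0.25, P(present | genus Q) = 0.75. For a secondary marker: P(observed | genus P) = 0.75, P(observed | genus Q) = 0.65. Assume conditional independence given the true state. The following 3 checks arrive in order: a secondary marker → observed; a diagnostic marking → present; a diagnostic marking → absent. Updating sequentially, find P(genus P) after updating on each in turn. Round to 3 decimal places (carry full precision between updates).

0.435

After a secondary marker='observed': P(genus P) = 0.75·0.4000 / (0.75·0.4000 + 0.65·0.6000) ≈ 0.4348
After a diagnostic marking='present': P(genus P) = 0.25·0.4348 / (0.25·0.4348 + 0.75·0.5652) ≈ 0.2041
After a diagnostic marking='absent': P(genus P) = 0.75·0.2041 / (0.75·0.2041 + 0.25·0.7959) ≈ 0.4348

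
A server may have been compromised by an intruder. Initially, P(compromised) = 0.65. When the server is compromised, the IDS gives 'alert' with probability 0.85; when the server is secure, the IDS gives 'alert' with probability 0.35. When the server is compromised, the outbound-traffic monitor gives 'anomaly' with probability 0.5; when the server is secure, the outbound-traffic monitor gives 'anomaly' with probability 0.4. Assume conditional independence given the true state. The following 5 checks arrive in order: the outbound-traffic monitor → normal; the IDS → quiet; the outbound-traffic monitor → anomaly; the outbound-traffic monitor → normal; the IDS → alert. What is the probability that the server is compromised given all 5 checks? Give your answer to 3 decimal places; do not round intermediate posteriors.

After the outbound-traffic monitor='normal': P(compromised) = 0.5·0.6500 / (0.5·0.6500 + 0.6·0.3500) ≈ 0.6075
After the IDS='quiet': P(compromised) = 0.15·0.6075 / (0.15·0.6075 + 0.65·0.3925) ≈ 0.2632
After the outbound-traffic monitor='anomaly': P(compromised) = 0.5·0.2632 / (0.5·0.2632 + 0.4·0.7368) ≈ 0.3086
After the outbound-traffic monitor='normal': P(compromised) = 0.5·0.3086 / (0.5·0.3086 + 0.6·0.6914) ≈ 0.2711
After the IDS='alert': P(compromised) = 0.85·0.2711 / (0.85·0.2711 + 0.35·0.7289) ≈ 0.4746

0.475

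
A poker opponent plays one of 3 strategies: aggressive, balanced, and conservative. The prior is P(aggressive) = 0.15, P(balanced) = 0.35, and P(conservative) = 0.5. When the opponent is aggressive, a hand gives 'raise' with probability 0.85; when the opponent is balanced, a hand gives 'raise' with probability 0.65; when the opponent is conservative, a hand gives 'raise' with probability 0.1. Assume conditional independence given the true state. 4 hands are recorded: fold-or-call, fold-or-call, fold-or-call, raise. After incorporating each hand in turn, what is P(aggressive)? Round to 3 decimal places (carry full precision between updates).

0.009

Each posterior becomes the prior for the next update.
After 'fold-or-call': normaliser = 0.15·0.1500 + 0.35·0.3500 + 0.9·0.5000; P(aggressive) ≈ 0.0378, P(balanced) ≈ 0.2059, P(conservative) ≈ 0.7563
After 'fold-or-call': normaliser = 0.15·0.0378 + 0.35·0.2059 + 0.9·0.7563; P(aggressive) ≈ 0.0075, P(balanced) ≈ 0.0950, P(conservative) ≈ 0.8975
After 'fold-or-call': normaliser = 0.15·0.0075 + 0.35·0.0950 + 0.9·0.8975; P(aggressive) ≈ 0.0013, P(balanced) ≈ 0.0395, P(conservative) ≈ 0.9592
After 'raise': normaliser = 0.85·0.0013 + 0.65·0.0395 + 0.1·0.9592; P(aggressive) ≈ 0.0092, P(balanced) ≈ 0.2092, P(conservative) ≈ 0.7816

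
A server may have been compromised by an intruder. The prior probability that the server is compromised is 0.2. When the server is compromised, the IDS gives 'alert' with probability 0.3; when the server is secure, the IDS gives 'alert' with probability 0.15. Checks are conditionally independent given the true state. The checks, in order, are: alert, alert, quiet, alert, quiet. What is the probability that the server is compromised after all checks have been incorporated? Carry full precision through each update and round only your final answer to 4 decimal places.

Apply Bayes' rule sequentially, carrying P(compromised) forward.
After 'alert': P(compromised) = 0.3·0.2000 / (0.3·0.2000 + 0.15·0.8000) ≈ 0.3333
After 'alert': P(compromised) = 0.3·0.3333 / (0.3·0.3333 + 0.15·0.6667) ≈ 0.5000
After 'quiet': P(compromised) = 0.7·0.5000 / (0.7·0.5000 + 0.85·0.5000) ≈ 0.4516
After 'alert': P(compromised) = 0.3·0.4516 / (0.3·0.4516 + 0.15·0.5484) ≈ 0.6222
After 'quiet': P(compromised) = 0.7·0.6222 / (0.7·0.6222 + 0.85·0.3778) ≈ 0.5756

0.5756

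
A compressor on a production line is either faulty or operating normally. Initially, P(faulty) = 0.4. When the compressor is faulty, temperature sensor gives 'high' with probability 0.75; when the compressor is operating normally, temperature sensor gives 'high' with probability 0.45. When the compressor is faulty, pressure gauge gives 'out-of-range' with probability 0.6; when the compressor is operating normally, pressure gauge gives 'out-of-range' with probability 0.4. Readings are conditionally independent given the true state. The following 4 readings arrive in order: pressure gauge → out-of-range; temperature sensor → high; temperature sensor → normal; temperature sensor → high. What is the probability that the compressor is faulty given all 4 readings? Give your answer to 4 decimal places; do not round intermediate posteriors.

After pressure gauge='out-of-range': P(faulty) = 0.6·0.4000 / (0.6·0.4000 + 0.4·0.6000) ≈ 0.5000
After temperature sensor='high': P(faulty) = 0.75·0.5000 / (0.75·0.5000 + 0.45·0.5000) ≈ 0.6250
After temperature sensor='normal': P(faulty) = 0.25·0.6250 / (0.25·0.6250 + 0.55·0.3750) ≈ 0.4310
After temperature sensor='high': P(faulty) = 0.75·0.4310 / (0.75·0.4310 + 0.45·0.5690) ≈ 0.5580

0.5580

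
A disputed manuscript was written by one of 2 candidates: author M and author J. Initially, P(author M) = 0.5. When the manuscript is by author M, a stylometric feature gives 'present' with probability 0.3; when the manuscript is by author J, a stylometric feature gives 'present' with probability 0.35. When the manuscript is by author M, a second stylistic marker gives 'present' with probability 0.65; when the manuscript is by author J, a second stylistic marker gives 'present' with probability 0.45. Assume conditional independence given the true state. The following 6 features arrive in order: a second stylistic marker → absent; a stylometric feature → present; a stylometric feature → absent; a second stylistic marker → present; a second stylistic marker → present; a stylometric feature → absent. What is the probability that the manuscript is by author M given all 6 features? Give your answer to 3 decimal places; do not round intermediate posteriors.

After a second stylistic marker='absent': P(author M) = 0.35·0.5000 / (0.35·0.5000 + 0.55·0.5000) ≈ 0.3889
After a stylometric feature='present': P(author M) = 0.3·0.3889 / (0.3·0.3889 + 0.35·0.6111) ≈ 0.3529
After a stylometric feature='absent': P(author M) = 0.7·0.3529 / (0.7·0.3529 + 0.65·0.6471) ≈ 0.3700
After a second stylistic marker='present': P(author M) = 0.65·0.3700 / (0.65·0.3700 + 0.45·0.6300) ≈ 0.4590
After a second stylistic marker='present': P(author M) = 0.65·0.4590 / (0.65·0.4590 + 0.45·0.5410) ≈ 0.5507
After a stylometric feature='absent': P(author M) = 0.7·0.5507 / (0.7·0.5507 + 0.65·0.4493) ≈ 0.5689

0.569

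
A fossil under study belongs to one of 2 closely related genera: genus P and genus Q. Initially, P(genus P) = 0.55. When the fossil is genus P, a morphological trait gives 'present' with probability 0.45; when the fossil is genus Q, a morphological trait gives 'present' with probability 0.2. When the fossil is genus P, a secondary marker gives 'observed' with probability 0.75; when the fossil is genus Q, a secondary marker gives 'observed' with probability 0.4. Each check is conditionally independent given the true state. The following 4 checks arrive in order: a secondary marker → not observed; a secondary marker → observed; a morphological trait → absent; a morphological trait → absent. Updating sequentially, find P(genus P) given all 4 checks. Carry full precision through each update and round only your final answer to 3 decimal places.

After a secondary marker='not observed': P(genus P) = 0.25·0.5500 / (0.25·0.5500 + 0.6·0.4500) ≈ 0.3374
After a secondary marker='observed': P(genus P) = 0.75·0.3374 / (0.75·0.3374 + 0.4·0.6626) ≈ 0.4885
After a morphological trait='absent': P(genus P) = 0.55·0.4885 / (0.55·0.4885 + 0.8·0.5115) ≈ 0.3963
After a morphological trait='absent': P(genus P) = 0.55·0.3963 / (0.55·0.3963 + 0.8·0.6037) ≈ 0.3110

0.311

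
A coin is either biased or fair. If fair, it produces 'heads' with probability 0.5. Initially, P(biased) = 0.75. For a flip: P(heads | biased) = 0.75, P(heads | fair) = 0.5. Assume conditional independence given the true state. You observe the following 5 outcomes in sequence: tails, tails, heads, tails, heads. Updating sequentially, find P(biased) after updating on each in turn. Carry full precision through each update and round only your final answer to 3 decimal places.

0.458

After 'tails': P(biased) = 0.25·0.7500 / (0.25·0.7500 + 0.5·0.2500) ≈ 0.6000
After 'tails': P(biased) = 0.25·0.6000 / (0.25·0.6000 + 0.5·0.4000) ≈ 0.4286
After 'heads': P(biased) = 0.75·0.4286 / (0.75·0.4286 + 0.5·0.5714) ≈ 0.5294
After 'tails': P(biased) = 0.25·0.5294 / (0.25·0.5294 + 0.5·0.4706) ≈ 0.3600
After 'heads': P(biased) = 0.75·0.3600 / (0.75·0.3600 + 0.5·0.6400) ≈ 0.4576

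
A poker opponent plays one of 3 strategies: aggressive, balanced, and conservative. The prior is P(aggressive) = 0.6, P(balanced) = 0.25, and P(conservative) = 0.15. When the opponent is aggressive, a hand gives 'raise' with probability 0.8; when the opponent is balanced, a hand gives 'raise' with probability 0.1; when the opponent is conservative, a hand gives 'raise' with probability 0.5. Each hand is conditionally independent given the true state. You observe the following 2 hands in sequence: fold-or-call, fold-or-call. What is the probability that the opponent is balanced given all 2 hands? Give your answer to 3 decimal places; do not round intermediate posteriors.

0.767

After 'fold-or-call': normaliser = 0.2·0.6000 + 0.9·0.2500 + 0.5·0.1500; P(aggressive) ≈ 0.2857, P(balanced) ≈ 0.5357, P(conservative) ≈ 0.1786
After 'fold-or-call': normaliser = 0.2·0.2857 + 0.9·0.5357 + 0.5·0.1786; P(aggressive) ≈ 0.0909, P(balanced) ≈ 0.7670, P(conservative) ≈ 0.1420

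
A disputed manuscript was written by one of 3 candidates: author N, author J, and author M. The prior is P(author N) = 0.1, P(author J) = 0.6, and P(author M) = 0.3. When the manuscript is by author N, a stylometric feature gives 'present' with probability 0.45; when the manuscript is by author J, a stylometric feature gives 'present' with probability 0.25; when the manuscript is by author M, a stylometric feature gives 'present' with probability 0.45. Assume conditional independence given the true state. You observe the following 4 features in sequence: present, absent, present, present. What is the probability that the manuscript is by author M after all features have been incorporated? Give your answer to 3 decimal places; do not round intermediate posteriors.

After 'present': normaliser = 0.45·0.1000 + 0.25·0.6000 + 0.45·0.3000; P(author N) ≈ 0.1364, P(author J) ≈ 0.4545, P(author M) ≈ 0.4091
After 'absent': normaliser = 0.55·0.1364 + 0.75·0.4545 + 0.55·0.4091; P(author N) ≈ 0.1170, P(author J) ≈ 0.5319, P(author M) ≈ 0.3511
After 'present': normaliser = 0.45·0.1170 + 0.25·0.5319 + 0.45·0.3511; P(author N) ≈ 0.1533, P(author J) ≈ 0.3870, P(author M) ≈ 0.4598
After 'present': normaliser = 0.45·0.1533 + 0.25·0.3870 + 0.45·0.4598; P(author N) ≈ 0.1851, P(author J) ≈ 0.2597, P(author M) ≈ 0.5553

0.555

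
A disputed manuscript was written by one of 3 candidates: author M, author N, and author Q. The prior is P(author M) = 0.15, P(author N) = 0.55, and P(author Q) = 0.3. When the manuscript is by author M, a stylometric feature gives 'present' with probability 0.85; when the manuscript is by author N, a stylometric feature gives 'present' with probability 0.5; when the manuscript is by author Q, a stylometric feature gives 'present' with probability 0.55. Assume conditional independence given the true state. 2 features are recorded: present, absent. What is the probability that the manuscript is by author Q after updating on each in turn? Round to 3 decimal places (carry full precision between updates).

0.322

After 'present': normaliser = 0.85·0.1500 + 0.5·0.5500 + 0.55·0.3000; P(author M) ≈ 0.2247, P(author N) ≈ 0.4846, P(author Q) ≈ 0.2907
After 'absent': normaliser = 0.15·0.2247 + 0.5·0.4846 + 0.45·0.2907; P(author M) ≈ 0.0828, P(author N) ≈ 0.5956, P(author Q) ≈ 0.3216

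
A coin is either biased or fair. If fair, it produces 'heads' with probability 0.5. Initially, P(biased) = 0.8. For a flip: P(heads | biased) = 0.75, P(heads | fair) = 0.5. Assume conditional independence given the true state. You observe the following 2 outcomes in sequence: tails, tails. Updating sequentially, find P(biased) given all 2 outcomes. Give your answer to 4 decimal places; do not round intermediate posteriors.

After 'tails': P(biased) = 0.25·0.8000 / (0.25·0.8000 + 0.5·0.2000) ≈ 0.6667
After 'tails': P(biased) = 0.25·0.6667 / (0.25·0.6667 + 0.5·0.3333) ≈ 0.5000

0.5000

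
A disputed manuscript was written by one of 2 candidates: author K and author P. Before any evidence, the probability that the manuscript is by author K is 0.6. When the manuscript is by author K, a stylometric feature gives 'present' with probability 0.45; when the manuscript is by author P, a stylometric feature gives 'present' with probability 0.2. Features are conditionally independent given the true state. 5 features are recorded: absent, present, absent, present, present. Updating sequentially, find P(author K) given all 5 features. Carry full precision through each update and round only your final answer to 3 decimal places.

Apply Bayes' rule sequentially, carrying P(author K) forward.
After 'absent': P(author K) = 0.55·0.6000 / (0.55·0.6000 + 0.8·0.4000) ≈ 0.5077
After 'present': P(author K) = 0.45·0.5077 / (0.45·0.5077 + 0.2·0.4923) ≈ 0.6988
After 'absent': P(author K) = 0.55·0.6988 / (0.55·0.6988 + 0.8·0.3012) ≈ 0.6147
After 'present': P(author K) = 0.45·0.6147 / (0.45·0.6147 + 0.2·0.3853) ≈ 0.7821
After 'present': P(author K) = 0.45·0.7821 / (0.45·0.7821 + 0.2·0.2179) ≈ 0.8898

0.890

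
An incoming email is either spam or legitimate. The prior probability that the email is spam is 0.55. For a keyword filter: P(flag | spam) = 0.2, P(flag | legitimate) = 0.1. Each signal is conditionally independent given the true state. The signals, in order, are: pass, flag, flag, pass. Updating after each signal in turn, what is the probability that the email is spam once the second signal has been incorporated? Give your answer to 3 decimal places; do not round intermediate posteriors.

0.685

Each posterior becomes the prior for the next update.
After 'pass': P(spam) = 0.8·0.5500 / (0.8·0.5500 + 0.9·0.4500) ≈ 0.5207
After 'flag': P(spam) = 0.2·0.5207 / (0.2·0.5207 + 0.1·0.4793) ≈ 0.6848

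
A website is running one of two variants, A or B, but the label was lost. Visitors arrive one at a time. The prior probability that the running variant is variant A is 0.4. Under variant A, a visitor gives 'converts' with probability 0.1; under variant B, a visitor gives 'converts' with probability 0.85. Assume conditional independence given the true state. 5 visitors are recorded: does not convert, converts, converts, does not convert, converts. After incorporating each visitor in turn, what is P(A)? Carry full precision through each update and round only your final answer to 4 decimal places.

0.0376

After 'does not convert': P(A) = 0.9·0.4000 / (0.9·0.4000 + 0.15·0.6000) ≈ 0.8000
After 'converts': P(A) = 0.1·0.8000 / (0.1·0.8000 + 0.85·0.2000) ≈ 0.3200
After 'converts': P(A) = 0.1·0.3200 / (0.1·0.3200 + 0.85·0.6800) ≈ 0.0525
After 'does not convert': P(A) = 0.9·0.0525 / (0.9·0.0525 + 0.15·0.9475) ≈ 0.2494
After 'converts': P(A) = 0.1·0.2494 / (0.1·0.2494 + 0.85·0.7506) ≈ 0.0376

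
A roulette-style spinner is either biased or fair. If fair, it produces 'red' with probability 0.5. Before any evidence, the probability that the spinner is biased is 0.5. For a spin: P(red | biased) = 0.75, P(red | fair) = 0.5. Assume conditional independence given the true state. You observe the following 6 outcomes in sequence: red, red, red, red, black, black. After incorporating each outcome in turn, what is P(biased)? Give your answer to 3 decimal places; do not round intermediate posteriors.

0.559

After 'red': P(biased) = 0.75·0.5000 / (0.75·0.5000 + 0.5·0.5000) ≈ 0.6000
After 'red': P(biased) = 0.75·0.6000 / (0.75·0.6000 + 0.5·0.4000) ≈ 0.6923
After 'red': P(biased) = 0.75·0.6923 / (0.75·0.6923 + 0.5·0.3077) ≈ 0.7714
After 'red': P(biased) = 0.75·0.7714 / (0.75·0.7714 + 0.5·0.2286) ≈ 0.8351
After 'black': P(biased) = 0.25·0.8351 / (0.25·0.8351 + 0.5·0.1649) ≈ 0.7168
After 'black': P(biased) = 0.25·0.7168 / (0.25·0.7168 + 0.5·0.2832) ≈ 0.5586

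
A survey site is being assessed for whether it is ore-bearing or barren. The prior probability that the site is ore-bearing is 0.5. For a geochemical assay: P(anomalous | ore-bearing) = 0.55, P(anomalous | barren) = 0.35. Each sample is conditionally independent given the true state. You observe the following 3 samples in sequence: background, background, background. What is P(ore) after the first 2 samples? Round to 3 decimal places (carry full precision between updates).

0.324

After 'background': P(ore) = 0.45·0.5000 / (0.45·0.5000 + 0.65·0.5000) ≈ 0.4091
After 'background': P(ore) = 0.45·0.4091 / (0.45·0.4091 + 0.65·0.5909) ≈ 0.3240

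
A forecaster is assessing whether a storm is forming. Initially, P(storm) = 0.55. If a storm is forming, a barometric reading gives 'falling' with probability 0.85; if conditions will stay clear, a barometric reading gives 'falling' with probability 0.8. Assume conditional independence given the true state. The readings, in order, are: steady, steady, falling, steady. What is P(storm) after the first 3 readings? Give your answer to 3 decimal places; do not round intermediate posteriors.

After 'steady': P(storm) = 0.15·0.5500 / (0.15·0.5500 + 0.2·0.4500) ≈ 0.4783
After 'steady': P(storm) = 0.15·0.4783 / (0.15·0.4783 + 0.2·0.5217) ≈ 0.4074
After 'falling': P(storm) = 0.85·0.4074 / (0.85·0.4074 + 0.8·0.5926) ≈ 0.4221

0.422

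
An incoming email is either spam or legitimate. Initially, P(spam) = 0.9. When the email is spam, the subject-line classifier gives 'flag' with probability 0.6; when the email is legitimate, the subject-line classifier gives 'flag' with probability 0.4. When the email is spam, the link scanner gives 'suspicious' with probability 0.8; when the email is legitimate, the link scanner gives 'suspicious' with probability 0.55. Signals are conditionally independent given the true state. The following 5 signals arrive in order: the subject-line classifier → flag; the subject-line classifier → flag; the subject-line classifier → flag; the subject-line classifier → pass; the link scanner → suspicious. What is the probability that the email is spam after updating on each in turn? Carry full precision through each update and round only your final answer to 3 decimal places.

0.967

Apply Bayes' rule sequentially, carrying P(spam) forward.
After the subject-line classifier='flag': P(spam) = 0.6·0.9000 / (0.6·0.9000 + 0.4·0.1000) ≈ 0.9310
After the subject-line classifier='flag': P(spam) = 0.6·0.9310 / (0.6·0.9310 + 0.4·0.0690) ≈ 0.9529
After the subject-line classifier='flag': P(spam) = 0.6·0.9529 / (0.6·0.9529 + 0.4·0.0471) ≈ 0.9681
After the subject-line classifier='pass': P(spam) = 0.4·0.9681 / (0.4·0.9681 + 0.6·0.0319) ≈ 0.9529
After the link scanner='suspicious': P(spam) = 0.8·0.9529 / (0.8·0.9529 + 0.55·0.0471) ≈ 0.9672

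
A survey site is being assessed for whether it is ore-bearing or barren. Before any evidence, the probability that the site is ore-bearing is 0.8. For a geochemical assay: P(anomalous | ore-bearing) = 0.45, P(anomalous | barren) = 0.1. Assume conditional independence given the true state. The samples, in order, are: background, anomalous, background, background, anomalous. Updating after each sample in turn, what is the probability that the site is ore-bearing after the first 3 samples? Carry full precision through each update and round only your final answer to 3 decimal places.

Apply Bayes' rule sequentially, carrying P(ore) forward.
After 'background': P(ore) = 0.55·0.8000 / (0.55·0.8000 + 0.9·0.2000) ≈ 0.7097
After 'anomalous': P(ore) = 0.45·0.7097 / (0.45·0.7097 + 0.1·0.2903) ≈ 0.9167
After 'background': P(ore) = 0.55·0.9167 / (0.55·0.9167 + 0.9·0.0833) ≈ 0.8705

0.871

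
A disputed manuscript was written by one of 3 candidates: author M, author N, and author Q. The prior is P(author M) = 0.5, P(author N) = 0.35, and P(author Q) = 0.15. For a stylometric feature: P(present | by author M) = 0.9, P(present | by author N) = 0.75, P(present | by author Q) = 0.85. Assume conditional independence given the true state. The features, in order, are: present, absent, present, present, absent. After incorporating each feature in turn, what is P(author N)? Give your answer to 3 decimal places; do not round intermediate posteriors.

After 'present': normaliser = 0.9·0.5000 + 0.75·0.3500 + 0.85·0.1500; P(author M) ≈ 0.5357, P(author N) ≈ 0.3125, P(author Q) ≈ 0.1518
After 'absent': normaliser = 0.1·0.5357 + 0.25·0.3125 + 0.15·0.1518; P(author M) ≈ 0.3468, P(author N) ≈ 0.5058, P(author Q) ≈ 0.1474
After 'present': normaliser = 0.9·0.3468 + 0.75·0.5058 + 0.85·0.1474; P(author M) ≈ 0.3822, P(author N) ≈ 0.4644, P(author Q) ≈ 0.1534
After 'present': normaliser = 0.9·0.3822 + 0.75·0.4644 + 0.85·0.1534; P(author M) ≈ 0.4181, P(author N) ≈ 0.4234, P(author Q) ≈ 0.1585
After 'absent': normaliser = 0.1·0.4181 + 0.25·0.4234 + 0.15·0.1585; P(author M) ≈ 0.2439, P(author N) ≈ 0.6174, P(author Q) ≈ 0.1387

0.617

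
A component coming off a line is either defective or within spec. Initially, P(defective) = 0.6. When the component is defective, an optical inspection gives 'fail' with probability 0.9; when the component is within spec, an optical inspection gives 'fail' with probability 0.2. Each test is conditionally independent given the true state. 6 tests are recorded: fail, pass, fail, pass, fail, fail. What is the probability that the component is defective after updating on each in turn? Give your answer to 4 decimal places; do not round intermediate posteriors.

0.9058

Each posterior becomes the prior for the next update.
After 'fail': P(defective) = 0.9·0.6000 / (0.9·0.6000 + 0.2·0.4000) ≈ 0.8710
After 'pass': P(defective) = 0.1·0.8710 / (0.1·0.8710 + 0.8·0.1290) ≈ 0.4576
After 'fail': P(defective) = 0.9·0.4576 / (0.9·0.4576 + 0.2·0.5424) ≈ 0.7915
After 'pass': P(defective) = 0.1·0.7915 / (0.1·0.7915 + 0.8·0.2085) ≈ 0.3219
After 'fail': P(defective) = 0.9·0.3219 / (0.9·0.3219 + 0.2·0.6781) ≈ 0.6811
After 'fail': P(defective) = 0.9·0.6811 / (0.9·0.6811 + 0.2·0.3189) ≈ 0.9058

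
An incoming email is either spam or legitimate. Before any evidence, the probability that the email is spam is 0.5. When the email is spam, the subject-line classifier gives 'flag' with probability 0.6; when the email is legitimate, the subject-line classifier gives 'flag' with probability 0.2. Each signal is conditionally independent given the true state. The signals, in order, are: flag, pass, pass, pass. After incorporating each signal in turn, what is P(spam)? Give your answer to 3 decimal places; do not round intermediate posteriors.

0.273

After 'flag': P(spam) = 0.6·0.5000 / (0.6·0.5000 + 0.2·0.5000) ≈ 0.7500
After 'pass': P(spam) = 0.4·0.7500 / (0.4·0.7500 + 0.8·0.2500) ≈ 0.6000
After 'pass': P(spam) = 0.4·0.6000 / (0.4·0.6000 + 0.8·0.4000) ≈ 0.4286
After 'pass': P(spam) = 0.4·0.4286 / (0.4·0.4286 + 0.8·0.5714) ≈ 0.2727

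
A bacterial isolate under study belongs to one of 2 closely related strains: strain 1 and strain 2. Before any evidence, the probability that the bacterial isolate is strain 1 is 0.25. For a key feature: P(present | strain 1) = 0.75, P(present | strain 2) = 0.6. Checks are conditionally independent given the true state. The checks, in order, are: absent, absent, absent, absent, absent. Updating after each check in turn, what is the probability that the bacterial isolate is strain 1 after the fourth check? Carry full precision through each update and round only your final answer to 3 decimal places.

0.048

Apply Bayes' rule sequentially, carrying P(strain 1) forward.
After 'absent': P(strain 1) = 0.25·0.2500 / (0.25·0.2500 + 0.4·0.7500) ≈ 0.1724
After 'absent': P(strain 1) = 0.25·0.1724 / (0.25·0.1724 + 0.4·0.8276) ≈ 0.1152
After 'absent': P(strain 1) = 0.25·0.1152 / (0.25·0.1152 + 0.4·0.8848) ≈ 0.0753
After 'absent': P(strain 1) = 0.25·0.0753 / (0.25·0.0753 + 0.4·0.9247) ≈ 0.0484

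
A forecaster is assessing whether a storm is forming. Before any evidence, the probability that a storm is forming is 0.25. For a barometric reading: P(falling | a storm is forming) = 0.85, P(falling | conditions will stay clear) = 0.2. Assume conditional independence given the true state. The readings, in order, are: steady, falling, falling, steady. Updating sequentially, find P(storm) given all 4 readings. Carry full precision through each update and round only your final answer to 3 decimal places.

After 'steady': P(storm) = 0.15·0.2500 / (0.15·0.2500 + 0.8·0.7500) ≈ 0.0588
After 'falling': P(storm) = 0.85·0.0588 / (0.85·0.0588 + 0.2·0.9412) ≈ 0.2099
After 'falling': P(storm) = 0.85·0.2099 / (0.85·0.2099 + 0.2·0.7901) ≈ 0.5303
After 'steady': P(storm) = 0.15·0.5303 / (0.15·0.5303 + 0.8·0.4697) ≈ 0.1747

0.175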